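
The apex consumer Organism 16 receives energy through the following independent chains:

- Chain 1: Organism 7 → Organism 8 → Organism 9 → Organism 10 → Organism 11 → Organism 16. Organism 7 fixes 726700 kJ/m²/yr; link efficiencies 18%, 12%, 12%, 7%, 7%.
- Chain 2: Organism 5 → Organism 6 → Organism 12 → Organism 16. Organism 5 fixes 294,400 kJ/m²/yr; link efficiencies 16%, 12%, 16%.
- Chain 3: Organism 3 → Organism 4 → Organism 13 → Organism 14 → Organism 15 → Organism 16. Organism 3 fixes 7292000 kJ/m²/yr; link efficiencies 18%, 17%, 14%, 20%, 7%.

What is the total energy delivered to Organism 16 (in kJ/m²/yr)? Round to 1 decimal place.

1351.0 kJ/m²/yr

Chain 1: 726700 × 0.18 × 0.12 × 0.12 × 0.07 × 0.07 = 9.22967136 kJ/m²/yr
Chain 2: 294400 × 0.16 × 0.12 × 0.16 = 904.3968 kJ/m²/yr
Chain 3: 7292000 × 0.18 × 0.17 × 0.14 × 0.2 × 0.07 = 437.344992 kJ/m²/yr
Total at Organism 16: 9.22967136 + 904.3968 + 437.344992 = 1350.97146336 kJ/m²/yr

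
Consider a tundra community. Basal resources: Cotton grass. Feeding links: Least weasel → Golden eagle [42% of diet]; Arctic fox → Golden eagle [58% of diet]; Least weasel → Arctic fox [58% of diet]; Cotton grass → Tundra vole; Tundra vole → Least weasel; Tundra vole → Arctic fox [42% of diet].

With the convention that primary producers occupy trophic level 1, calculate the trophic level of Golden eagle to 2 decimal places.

Tundra vole: 1 + 1 = 2
Least weasel: 1 + 2 = 3
Arctic fox: 1 + (0.42×2 + 0.58×3) = 3.58
Golden eagle: 1 + (0.58×3.58 + 0.42×3) = 4.3364

4.34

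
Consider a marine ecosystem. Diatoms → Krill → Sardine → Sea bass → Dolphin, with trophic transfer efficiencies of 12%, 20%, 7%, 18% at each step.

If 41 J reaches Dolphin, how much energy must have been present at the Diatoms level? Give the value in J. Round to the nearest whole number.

Cumulative transfer efficiency: 0.12 × 0.2 × 0.07 × 0.18 = 0.0003024
Diatoms energy = 41 / 0.0003024 = 135582 J

135582 J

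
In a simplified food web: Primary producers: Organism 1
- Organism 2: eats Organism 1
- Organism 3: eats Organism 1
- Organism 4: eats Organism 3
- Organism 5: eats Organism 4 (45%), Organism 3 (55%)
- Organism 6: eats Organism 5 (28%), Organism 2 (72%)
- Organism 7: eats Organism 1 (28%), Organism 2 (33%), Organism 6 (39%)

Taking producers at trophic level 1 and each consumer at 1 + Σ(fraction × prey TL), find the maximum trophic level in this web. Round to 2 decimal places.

3.45

Organism 2: 1 + 1 = 2
Organism 3: 1 + 1 = 2
Organism 4: 1 + 2 = 3
Organism 5: 1 + (0.45×3 + 0.55×2) = 3.45
Organism 6: 1 + (0.28×3.45 + 0.72×2) = 3.406
Organism 7: 1 + (0.28×1 + 0.33×2 + 0.39×3.406) = 3.26834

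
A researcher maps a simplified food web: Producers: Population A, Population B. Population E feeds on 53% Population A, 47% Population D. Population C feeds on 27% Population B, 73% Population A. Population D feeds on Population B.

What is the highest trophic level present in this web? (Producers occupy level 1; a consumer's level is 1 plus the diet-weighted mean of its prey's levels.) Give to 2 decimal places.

Population C: 1 + (0.27×1 + 0.73×1) = 2
Population D: 1 + 1 = 2
Population E: 1 + (0.53×1 + 0.47×2) = 2.47

2.47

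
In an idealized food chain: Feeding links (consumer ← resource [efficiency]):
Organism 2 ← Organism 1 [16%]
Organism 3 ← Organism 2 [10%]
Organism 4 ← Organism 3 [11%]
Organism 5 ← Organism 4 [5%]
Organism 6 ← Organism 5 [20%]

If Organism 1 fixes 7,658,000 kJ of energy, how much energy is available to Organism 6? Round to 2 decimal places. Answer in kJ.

Organism 2: 7658000 × 0.16 = 1225280 kJ
Organism 3: 1225280 × 0.1 = 122528 kJ
Organism 4: 122528 × 0.11 = 13478.08 kJ
Organism 5: 13478.08 × 0.05 = 673.904 kJ
Organism 6: 673.904 × 0.2 = 134.7808 kJ

134.78 kJ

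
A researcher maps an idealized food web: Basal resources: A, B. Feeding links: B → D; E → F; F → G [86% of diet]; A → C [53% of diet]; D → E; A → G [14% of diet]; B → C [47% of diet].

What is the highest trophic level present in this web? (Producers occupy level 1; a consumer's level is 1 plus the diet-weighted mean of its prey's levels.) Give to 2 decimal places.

C: 1 + (0.47×1 + 0.53×1) = 2
D: 1 + 1 = 2
E: 1 + 2 = 3
F: 1 + 3 = 4
G: 1 + (0.86×4 + 0.14×1) = 4.58

4.58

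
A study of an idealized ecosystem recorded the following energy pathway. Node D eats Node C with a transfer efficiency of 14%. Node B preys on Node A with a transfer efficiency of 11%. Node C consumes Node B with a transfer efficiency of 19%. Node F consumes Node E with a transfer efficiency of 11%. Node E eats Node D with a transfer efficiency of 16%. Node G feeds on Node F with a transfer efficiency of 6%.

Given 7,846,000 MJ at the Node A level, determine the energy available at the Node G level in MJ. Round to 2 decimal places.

24.24 MJ

Node B: 7846000 × 0.11 = 863060 MJ
Node C: 863060 × 0.19 = 163981.4 MJ
Node D: 163981.4 × 0.14 = 22957.396 MJ
Node E: 22957.396 × 0.16 = 3673.18336 MJ
Node F: 3673.18336 × 0.11 = 404.0501696 MJ
Node G: 404.0501696 × 0.06 = 24.243010176 MJ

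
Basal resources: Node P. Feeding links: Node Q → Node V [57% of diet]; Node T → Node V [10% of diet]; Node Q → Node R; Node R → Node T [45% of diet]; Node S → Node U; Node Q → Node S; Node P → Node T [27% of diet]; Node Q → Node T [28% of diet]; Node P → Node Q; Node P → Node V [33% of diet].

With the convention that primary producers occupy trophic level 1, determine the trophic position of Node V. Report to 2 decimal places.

Node Q: 1 + 1 = 2
Node R: 1 + 2 = 3
Node S: 1 + 2 = 3
Node T: 1 + (0.28×2 + 0.45×3 + 0.27×1) = 3.18
Node U: 1 + 3 = 4
Node V: 1 + (0.1×3.18 + 0.33×1 + 0.57×2) = 2.788

2.79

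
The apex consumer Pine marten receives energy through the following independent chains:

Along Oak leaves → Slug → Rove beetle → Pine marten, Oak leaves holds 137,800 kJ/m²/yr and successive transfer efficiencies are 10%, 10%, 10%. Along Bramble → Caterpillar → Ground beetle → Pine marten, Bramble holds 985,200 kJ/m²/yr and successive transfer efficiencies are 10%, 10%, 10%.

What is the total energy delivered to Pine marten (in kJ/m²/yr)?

1123 kJ/m²/yr

Via Oak leaves: 137800 × 0.1 × 0.1 × 0.1 = 137.8 kJ/m²/yr
Via Bramble: 985200 × 0.1 × 0.1 × 0.1 = 985.2 kJ/m²/yr
Total at Pine marten: 137.8 + 985.2 = 1123 kJ/m²/yr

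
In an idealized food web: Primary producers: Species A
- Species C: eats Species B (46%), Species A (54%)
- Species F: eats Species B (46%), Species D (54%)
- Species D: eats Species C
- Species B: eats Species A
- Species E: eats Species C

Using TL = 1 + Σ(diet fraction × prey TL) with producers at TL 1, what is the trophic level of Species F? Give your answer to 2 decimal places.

Species B: 1 + 1 = 2
Species C: 1 + (0.46×2 + 0.54×1) = 2.46
Species D: 1 + 2.46 = 3.46
Species E: 1 + 2.46 = 3.46
Species F: 1 + (0.46×2 + 0.54×3.46) = 3.7884

3.79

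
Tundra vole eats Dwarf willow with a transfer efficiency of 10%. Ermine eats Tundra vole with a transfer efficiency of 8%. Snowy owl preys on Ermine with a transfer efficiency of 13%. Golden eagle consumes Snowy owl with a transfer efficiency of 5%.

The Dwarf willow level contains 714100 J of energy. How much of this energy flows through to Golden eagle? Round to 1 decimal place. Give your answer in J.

37.1 J

Tundra vole: 714100 × 0.1 = 71410 J
Ermine: 71410 × 0.08 = 5712.8 J
Snowy owl: 5712.8 × 0.13 = 742.664 J
Golden eagle: 742.664 × 0.05 = 37.1332 J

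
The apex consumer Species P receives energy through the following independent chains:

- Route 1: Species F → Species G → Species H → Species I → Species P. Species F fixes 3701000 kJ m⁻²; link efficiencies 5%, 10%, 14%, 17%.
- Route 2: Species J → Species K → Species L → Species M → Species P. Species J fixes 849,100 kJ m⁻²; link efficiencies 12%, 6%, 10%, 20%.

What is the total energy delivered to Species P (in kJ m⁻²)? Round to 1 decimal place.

562.7 kJ m⁻²

Route 1: 3701000 × 0.05 × 0.1 × 0.14 × 0.17 = 440.419 kJ m⁻²
Route 2: 849100 × 0.12 × 0.06 × 0.1 × 0.2 = 122.2704 kJ m⁻²
Total at Species P: 440.419 + 122.2704 = 562.6894 kJ m⁻²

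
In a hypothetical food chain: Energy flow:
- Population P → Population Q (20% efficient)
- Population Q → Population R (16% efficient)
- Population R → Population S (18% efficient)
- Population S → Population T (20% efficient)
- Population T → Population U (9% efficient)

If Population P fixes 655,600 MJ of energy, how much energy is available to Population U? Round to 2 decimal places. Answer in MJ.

67.97 MJ

Population Q: 655600 × 0.2 = 131120 MJ
Population R: 131120 × 0.16 = 20979.2 MJ
Population S: 20979.2 × 0.18 = 3776.256 MJ
Population T: 3776.256 × 0.2 = 755.2512 MJ
Population U: 755.2512 × 0.09 = 67.972608 MJ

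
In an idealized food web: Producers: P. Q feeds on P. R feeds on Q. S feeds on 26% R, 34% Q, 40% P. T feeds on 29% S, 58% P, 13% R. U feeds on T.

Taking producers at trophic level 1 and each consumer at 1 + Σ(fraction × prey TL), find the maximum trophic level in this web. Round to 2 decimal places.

3.80

Q: 1 + 1 = 2
R: 1 + 2 = 3
S: 1 + (0.26×3 + 0.34×2 + 0.4×1) = 2.86
T: 1 + (0.29×2.86 + 0.58×1 + 0.13×3) = 2.7994
U: 1 + 2.7994 = 3.7994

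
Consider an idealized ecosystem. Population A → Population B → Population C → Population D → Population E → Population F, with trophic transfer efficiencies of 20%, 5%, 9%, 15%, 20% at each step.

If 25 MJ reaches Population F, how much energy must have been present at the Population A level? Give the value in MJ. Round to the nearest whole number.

Cumulative transfer efficiency: 0.2 × 0.05 × 0.09 × 0.15 × 0.2 = 0.000027
Population A energy = 25 / 0.000027 = 925926 MJ

925926 MJ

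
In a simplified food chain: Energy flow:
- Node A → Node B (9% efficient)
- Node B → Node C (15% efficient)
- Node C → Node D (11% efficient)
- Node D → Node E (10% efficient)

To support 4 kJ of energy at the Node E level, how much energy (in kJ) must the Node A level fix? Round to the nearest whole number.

Cumulative transfer efficiency: 0.09 × 0.15 × 0.11 × 0.1 = 0.0001485
Node A energy = 4 / 0.0001485 = 26936 kJ

26936 kJ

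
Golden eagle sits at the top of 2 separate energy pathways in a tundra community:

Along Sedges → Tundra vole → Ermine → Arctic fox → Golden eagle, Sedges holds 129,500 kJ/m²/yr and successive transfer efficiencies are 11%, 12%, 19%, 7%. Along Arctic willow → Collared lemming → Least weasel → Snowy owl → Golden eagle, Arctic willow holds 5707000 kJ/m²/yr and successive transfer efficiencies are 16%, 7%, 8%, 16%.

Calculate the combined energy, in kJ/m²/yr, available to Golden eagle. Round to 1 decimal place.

840.9 kJ/m²/yr

Via Sedges: 129500 × 0.11 × 0.12 × 0.19 × 0.07 = 22.73502 kJ/m²/yr
Via Arctic willow: 5707000 × 0.16 × 0.07 × 0.08 × 0.16 = 818.15552 kJ/m²/yr
Total at Golden eagle: 22.73502 + 818.15552 = 840.89054 kJ/m²/yr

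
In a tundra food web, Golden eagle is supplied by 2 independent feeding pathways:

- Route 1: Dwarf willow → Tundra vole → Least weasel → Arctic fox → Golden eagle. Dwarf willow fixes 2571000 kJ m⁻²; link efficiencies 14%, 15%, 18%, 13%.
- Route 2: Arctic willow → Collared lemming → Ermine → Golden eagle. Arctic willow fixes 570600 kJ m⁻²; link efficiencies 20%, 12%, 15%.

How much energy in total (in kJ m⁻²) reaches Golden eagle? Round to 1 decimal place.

3317.5 kJ m⁻²

Route 1: 2571000 × 0.14 × 0.15 × 0.18 × 0.13 = 1263.3894 kJ m⁻²
Route 2: 570600 × 0.2 × 0.12 × 0.15 = 2054.16 kJ m⁻²
Total at Golden eagle: 1263.3894 + 2054.16 = 3317.5494 kJ m⁻²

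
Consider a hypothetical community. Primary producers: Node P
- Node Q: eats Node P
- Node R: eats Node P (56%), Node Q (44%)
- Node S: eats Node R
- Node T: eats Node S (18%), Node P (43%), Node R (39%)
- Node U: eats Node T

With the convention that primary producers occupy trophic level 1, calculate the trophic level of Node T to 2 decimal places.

Node Q: 1 + 1 = 2
Node R: 1 + (0.56×1 + 0.44×2) = 2.44
Node S: 1 + 2.44 = 3.44
Node T: 1 + (0.18×3.44 + 0.43×1 + 0.39×2.44) = 3.0008
Node U: 1 + 3.0008 = 4.0008

3.00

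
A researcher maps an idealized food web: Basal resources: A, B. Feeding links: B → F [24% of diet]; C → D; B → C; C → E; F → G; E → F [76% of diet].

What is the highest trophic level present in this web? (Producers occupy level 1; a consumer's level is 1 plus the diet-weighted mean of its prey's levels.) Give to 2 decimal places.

4.52

C: 1 + 1 = 2
D: 1 + 2 = 3
E: 1 + 2 = 3
F: 1 + (0.24×1 + 0.76×3) = 3.52
G: 1 + 3.52 = 4.52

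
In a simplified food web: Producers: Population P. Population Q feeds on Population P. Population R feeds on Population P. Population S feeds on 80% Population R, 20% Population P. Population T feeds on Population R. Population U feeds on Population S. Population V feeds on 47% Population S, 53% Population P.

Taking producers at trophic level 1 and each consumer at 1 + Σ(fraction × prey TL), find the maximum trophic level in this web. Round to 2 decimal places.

Population Q: 1 + 1 = 2
Population R: 1 + 1 = 2
Population S: 1 + (0.8×2 + 0.2×1) = 2.8
Population T: 1 + 2 = 3
Population U: 1 + 2.8 = 3.8
Population V: 1 + (0.47×2.8 + 0.53×1) = 2.846

3.80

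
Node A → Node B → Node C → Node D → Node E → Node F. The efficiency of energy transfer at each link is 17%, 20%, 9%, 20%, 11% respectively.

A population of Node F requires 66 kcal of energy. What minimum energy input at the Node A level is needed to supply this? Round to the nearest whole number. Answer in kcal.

Cumulative transfer efficiency: 0.17 × 0.2 × 0.09 × 0.2 × 0.11 = 0.00006732
Node A energy = 66 / 0.00006732 = 980392 kcal

980392 kcal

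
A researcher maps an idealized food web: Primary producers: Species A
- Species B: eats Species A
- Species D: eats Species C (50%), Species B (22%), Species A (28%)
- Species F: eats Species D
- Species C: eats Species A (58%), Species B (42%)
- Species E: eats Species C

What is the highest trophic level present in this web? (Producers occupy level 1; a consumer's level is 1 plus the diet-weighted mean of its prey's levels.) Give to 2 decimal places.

3.93

Species B: 1 + 1 = 2
Species C: 1 + (0.58×1 + 0.42×2) = 2.42
Species D: 1 + (0.5×2.42 + 0.22×2 + 0.28×1) = 2.93
Species E: 1 + 2.42 = 3.42
Species F: 1 + 2.93 = 3.93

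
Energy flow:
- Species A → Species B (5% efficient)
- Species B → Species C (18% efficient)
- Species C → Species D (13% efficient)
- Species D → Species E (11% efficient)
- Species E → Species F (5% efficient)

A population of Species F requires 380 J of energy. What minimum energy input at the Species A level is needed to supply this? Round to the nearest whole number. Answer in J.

Cumulative transfer efficiency: 0.05 × 0.18 × 0.13 × 0.11 × 0.05 = 0.000006435
Species A energy = 380 / 0.000006435 = 59052059 J

59052059 J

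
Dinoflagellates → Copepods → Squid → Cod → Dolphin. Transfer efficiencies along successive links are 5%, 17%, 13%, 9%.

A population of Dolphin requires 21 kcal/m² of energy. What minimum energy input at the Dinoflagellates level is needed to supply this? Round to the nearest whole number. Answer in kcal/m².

Cumulative transfer efficiency: 0.05 × 0.17 × 0.13 × 0.09 = 0.00009945
Dinoflagellates energy = 21 / 0.00009945 = 211161 kcal/m²

211161 kcal/m²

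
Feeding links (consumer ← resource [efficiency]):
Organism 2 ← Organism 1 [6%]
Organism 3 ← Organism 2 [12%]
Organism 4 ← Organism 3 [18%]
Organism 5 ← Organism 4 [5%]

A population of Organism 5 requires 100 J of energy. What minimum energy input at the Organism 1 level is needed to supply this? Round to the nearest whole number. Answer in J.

Cumulative transfer efficiency: 0.06 × 0.12 × 0.18 × 0.05 = 0.0000648
Organism 1 energy = 100 / 0.0000648 = 1543210 J

1543210 J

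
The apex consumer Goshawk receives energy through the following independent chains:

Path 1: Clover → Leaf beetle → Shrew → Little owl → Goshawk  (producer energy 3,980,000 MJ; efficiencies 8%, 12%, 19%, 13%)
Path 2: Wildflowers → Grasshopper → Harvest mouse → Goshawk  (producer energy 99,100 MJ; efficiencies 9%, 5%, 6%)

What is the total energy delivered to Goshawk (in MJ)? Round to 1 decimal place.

970.5 MJ

Path 1: 3980000 × 0.08 × 0.12 × 0.19 × 0.13 = 943.7376 MJ
Path 2: 99100 × 0.09 × 0.05 × 0.06 = 26.757 MJ
Total at Goshawk: 943.7376 + 26.757 = 970.4946 MJ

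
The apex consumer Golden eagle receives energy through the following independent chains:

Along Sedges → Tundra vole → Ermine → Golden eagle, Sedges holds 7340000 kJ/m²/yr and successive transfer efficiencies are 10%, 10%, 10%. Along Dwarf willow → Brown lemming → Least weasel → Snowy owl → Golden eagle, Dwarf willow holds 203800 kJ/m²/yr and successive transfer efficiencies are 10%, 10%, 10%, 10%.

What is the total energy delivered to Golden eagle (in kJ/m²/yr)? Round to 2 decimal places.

7360.38 kJ/m²/yr

Via Sedges: 7340000 × 0.1 × 0.1 × 0.1 = 7340 kJ/m²/yr
Via Dwarf willow: 203800 × 0.1 × 0.1 × 0.1 × 0.1 = 20.38 kJ/m²/yr
Total at Golden eagle: 7340 + 20.38 = 7360.38 kJ/m²/yr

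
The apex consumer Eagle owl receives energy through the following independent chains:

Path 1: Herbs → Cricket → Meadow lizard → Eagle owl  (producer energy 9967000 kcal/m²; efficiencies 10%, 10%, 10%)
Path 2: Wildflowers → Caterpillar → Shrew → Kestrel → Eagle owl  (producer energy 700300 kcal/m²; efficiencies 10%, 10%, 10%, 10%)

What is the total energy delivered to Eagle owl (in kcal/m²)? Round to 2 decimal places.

10037.03 kcal/m²

Path 1: 9967000 × 0.1 × 0.1 × 0.1 = 9967 kcal/m²
Path 2: 700300 × 0.1 × 0.1 × 0.1 × 0.1 = 70.03 kcal/m²
Total at Eagle owl: 9967 + 70.03 = 10037.03 kcal/m²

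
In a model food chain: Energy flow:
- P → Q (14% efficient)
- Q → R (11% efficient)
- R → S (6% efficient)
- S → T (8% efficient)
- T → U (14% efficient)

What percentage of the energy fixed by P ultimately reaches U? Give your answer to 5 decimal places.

Product of link efficiencies: 0.14 × 0.11 × 0.06 × 0.08 × 0.14 = 0.0000103488
As a percentage: 0.0000103488 × 100 = 0.00103%

0.00103%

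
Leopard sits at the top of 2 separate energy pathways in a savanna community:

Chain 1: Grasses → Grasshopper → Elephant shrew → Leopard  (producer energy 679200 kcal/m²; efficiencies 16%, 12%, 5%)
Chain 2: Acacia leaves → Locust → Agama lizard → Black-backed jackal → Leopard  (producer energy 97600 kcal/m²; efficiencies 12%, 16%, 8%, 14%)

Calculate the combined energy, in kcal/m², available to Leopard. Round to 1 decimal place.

Chain 1: 679200 × 0.16 × 0.12 × 0.05 = 652.032 kcal/m²
Chain 2: 97600 × 0.12 × 0.16 × 0.08 × 0.14 = 20.987904 kcal/m²
Total at Leopard: 652.032 + 20.987904 = 673.019904 kcal/m²

673.0 kcal/m²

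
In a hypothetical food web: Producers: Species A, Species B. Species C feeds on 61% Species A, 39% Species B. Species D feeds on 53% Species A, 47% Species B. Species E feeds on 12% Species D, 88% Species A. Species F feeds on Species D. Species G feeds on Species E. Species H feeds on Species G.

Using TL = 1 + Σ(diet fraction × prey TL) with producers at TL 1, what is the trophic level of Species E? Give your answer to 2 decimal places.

2.12

Species C: 1 + (0.61×1 + 0.39×1) = 2
Species D: 1 + (0.53×1 + 0.47×1) = 2
Species E: 1 + (0.12×2 + 0.88×1) = 2.12
Species F: 1 + 2 = 3
Species G: 1 + 2.12 = 3.12
Species H: 1 + 3.12 = 4.12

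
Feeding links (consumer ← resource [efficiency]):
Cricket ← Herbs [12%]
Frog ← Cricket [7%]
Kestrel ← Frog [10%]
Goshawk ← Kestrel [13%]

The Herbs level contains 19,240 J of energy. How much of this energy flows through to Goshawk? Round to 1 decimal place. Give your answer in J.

Cricket: 19240 × 0.12 = 2308.8 J
Frog: 2308.8 × 0.07 = 161.616 J
Kestrel: 161.616 × 0.1 = 16.1616 J
Goshawk: 16.1616 × 0.13 = 2.101008 J

2.1 J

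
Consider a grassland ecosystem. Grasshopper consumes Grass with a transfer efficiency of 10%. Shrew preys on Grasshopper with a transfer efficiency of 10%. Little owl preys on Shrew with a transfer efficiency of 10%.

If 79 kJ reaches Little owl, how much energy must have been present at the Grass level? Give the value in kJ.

Cumulative transfer efficiency: 0.1 × 0.1 × 0.1 = 0.001
Grass energy = 79 / 0.001 = 79000 kJ

79000 kJ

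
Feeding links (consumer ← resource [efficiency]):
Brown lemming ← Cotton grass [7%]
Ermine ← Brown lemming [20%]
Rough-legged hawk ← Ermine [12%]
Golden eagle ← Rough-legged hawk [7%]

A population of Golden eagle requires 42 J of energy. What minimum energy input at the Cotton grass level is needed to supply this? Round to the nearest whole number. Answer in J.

Cumulative transfer efficiency: 0.07 × 0.2 × 0.12 × 0.07 = 0.0001176
Cotton grass energy = 42 / 0.0001176 = 357143 J

357143 J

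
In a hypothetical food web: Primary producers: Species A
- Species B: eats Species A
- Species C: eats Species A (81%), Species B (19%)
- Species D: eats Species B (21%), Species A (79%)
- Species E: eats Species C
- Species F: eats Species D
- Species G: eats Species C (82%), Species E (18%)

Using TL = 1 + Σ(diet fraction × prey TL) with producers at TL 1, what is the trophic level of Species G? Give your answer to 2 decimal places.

3.37

Species B: 1 + 1 = 2
Species C: 1 + (0.81×1 + 0.19×2) = 2.19
Species D: 1 + (0.21×2 + 0.79×1) = 2.21
Species E: 1 + 2.19 = 3.19
Species F: 1 + 2.21 = 3.21
Species G: 1 + (0.82×2.19 + 0.18×3.19) = 3.37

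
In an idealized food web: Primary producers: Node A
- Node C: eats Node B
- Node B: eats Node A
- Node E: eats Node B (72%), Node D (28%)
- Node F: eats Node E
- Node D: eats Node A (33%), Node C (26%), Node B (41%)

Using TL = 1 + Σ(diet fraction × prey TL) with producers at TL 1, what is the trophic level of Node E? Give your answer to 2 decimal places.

Node B: 1 + 1 = 2
Node C: 1 + 2 = 3
Node D: 1 + (0.33×1 + 0.26×3 + 0.41×2) = 2.93
Node E: 1 + (0.72×2 + 0.28×2.93) = 3.2604
Node F: 1 + 3.2604 = 4.2604

3.26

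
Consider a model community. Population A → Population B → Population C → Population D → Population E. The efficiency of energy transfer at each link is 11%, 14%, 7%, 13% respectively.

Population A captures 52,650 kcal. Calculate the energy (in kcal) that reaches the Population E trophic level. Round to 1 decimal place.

7.4 kcal

Population B: 52650 × 0.11 = 5791.5 kcal
Population C: 5791.5 × 0.14 = 810.81 kcal
Population D: 810.81 × 0.07 = 56.7567 kcal
Population E: 56.7567 × 0.13 = 7.378371 kcal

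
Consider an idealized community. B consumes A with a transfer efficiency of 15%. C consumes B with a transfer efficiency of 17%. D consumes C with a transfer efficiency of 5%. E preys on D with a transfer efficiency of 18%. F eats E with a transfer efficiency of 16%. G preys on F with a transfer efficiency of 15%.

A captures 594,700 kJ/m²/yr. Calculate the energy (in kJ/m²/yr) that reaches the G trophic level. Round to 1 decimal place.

B: 594700 × 0.15 = 89205 kJ/m²/yr
C: 89205 × 0.17 = 15164.85 kJ/m²/yr
D: 15164.85 × 0.05 = 758.2425 kJ/m²/yr
E: 758.2425 × 0.18 = 136.48365 kJ/m²/yr
F: 136.48365 × 0.16 = 21.837384 kJ/m²/yr
G: 21.837384 × 0.15 = 3.2756076 kJ/m²/yr

3.3 kJ/m²/yr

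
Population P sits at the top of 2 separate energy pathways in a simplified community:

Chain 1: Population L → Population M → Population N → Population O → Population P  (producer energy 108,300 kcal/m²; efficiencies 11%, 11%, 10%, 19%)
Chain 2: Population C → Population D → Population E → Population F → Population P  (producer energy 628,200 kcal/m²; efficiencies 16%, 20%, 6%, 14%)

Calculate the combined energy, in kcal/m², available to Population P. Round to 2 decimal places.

193.76 kcal/m²

Chain 1: 108300 × 0.11 × 0.11 × 0.1 × 0.19 = 24.89817 kcal/m²
Chain 2: 628200 × 0.16 × 0.2 × 0.06 × 0.14 = 168.86016 kcal/m²
Total at Population P: 24.89817 + 168.86016 = 193.75833 kcal/m²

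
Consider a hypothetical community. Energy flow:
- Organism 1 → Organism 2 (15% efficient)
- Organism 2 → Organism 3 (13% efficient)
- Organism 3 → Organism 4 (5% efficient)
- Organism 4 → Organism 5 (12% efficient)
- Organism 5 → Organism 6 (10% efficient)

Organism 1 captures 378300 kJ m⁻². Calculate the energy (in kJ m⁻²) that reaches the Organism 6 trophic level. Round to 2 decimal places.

4.43 kJ m⁻²

Organism 2: 378300 × 0.15 = 56745 kJ m⁻²
Organism 3: 56745 × 0.13 = 7376.85 kJ m⁻²
Organism 4: 7376.85 × 0.05 = 368.8425 kJ m⁻²
Organism 5: 368.8425 × 0.12 = 44.2611 kJ m⁻²
Organism 6: 44.2611 × 0.1 = 4.42611 kJ m⁻²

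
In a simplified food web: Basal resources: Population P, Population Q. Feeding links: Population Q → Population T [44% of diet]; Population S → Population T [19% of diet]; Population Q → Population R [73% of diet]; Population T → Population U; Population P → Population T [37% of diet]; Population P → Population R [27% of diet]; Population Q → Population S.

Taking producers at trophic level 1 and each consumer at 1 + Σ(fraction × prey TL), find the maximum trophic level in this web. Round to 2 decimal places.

3.19

Population R: 1 + (0.73×1 + 0.27×1) = 2
Population S: 1 + 1 = 2
Population T: 1 + (0.37×1 + 0.44×1 + 0.19×2) = 2.19
Population U: 1 + 2.19 = 3.19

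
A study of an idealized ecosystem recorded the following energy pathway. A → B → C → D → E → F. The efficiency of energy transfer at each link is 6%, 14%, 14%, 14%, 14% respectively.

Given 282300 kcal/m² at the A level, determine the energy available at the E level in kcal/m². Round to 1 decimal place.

B: 282300 × 0.06 = 16938 kcal/m²
C: 16938 × 0.14 = 2371.32 kcal/m²
D: 2371.32 × 0.14 = 331.9848 kcal/m²
E: 331.9848 × 0.14 = 46.477872 kcal/m²

46.5 kcal/m²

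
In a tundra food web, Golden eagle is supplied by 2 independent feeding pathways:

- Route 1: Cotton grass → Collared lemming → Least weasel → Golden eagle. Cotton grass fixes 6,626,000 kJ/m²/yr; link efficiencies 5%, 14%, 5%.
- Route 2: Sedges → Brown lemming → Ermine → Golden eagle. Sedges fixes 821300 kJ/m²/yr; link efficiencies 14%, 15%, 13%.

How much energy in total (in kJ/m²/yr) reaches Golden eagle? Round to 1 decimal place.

Route 1: 6626000 × 0.05 × 0.14 × 0.05 = 2319.1 kJ/m²/yr
Route 2: 821300 × 0.14 × 0.15 × 0.13 = 2242.149 kJ/m²/yr
Total at Golden eagle: 2319.1 + 2242.149 = 4561.249 kJ/m²/yr

4561.2 kJ/m²/yr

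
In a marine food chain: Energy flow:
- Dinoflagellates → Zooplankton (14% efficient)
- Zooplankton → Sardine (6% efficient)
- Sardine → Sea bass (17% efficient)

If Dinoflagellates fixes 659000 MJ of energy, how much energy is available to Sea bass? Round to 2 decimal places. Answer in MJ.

941.05 MJ

Zooplankton: 659000 × 0.14 = 92260 MJ
Sardine: 92260 × 0.06 = 5535.6 MJ
Sea bass: 5535.6 × 0.17 = 941.052 MJ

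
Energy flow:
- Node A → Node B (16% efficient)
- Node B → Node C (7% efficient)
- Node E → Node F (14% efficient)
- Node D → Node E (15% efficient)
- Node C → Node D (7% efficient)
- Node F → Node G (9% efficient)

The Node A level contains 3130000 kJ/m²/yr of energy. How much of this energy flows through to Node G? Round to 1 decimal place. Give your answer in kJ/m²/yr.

Node B: 3130000 × 0.16 = 500800 kJ/m²/yr
Node C: 500800 × 0.07 = 35056 kJ/m²/yr
Node D: 35056 × 0.07 = 2453.92 kJ/m²/yr
Node E: 2453.92 × 0.15 = 368.088 kJ/m²/yr
Node F: 368.088 × 0.14 = 51.53232 kJ/m²/yr
Node G: 51.53232 × 0.09 = 4.6379088 kJ/m²/yr

4.6 kJ/m²/yr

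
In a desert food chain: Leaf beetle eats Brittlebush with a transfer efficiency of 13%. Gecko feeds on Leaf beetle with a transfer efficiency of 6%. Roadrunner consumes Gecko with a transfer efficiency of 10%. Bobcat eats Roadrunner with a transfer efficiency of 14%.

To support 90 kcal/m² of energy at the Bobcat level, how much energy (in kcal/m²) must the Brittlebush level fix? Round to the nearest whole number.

824176 kcal/m²

Cumulative transfer efficiency: 0.13 × 0.06 × 0.1 × 0.14 = 0.0001092
Brittlebush energy = 90 / 0.0001092 = 824176 kcal/m²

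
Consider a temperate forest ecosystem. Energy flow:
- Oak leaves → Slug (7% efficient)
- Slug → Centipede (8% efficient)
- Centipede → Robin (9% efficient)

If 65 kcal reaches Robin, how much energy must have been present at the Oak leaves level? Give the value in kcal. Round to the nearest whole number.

128968 kcal

Cumulative transfer efficiency: 0.07 × 0.08 × 0.09 = 0.000504
Oak leaves energy = 65 / 0.000504 = 128968 kcal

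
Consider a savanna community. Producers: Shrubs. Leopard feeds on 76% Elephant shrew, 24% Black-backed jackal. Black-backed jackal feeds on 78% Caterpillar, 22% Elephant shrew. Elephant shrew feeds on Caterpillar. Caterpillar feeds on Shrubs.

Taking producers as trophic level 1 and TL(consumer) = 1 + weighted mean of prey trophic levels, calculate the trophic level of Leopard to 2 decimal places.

4.05

Caterpillar: 1 + 1 = 2
Elephant shrew: 1 + 2 = 3
Black-backed jackal: 1 + (0.78×2 + 0.22×3) = 3.22
Leopard: 1 + (0.76×3 + 0.24×3.22) = 4.0528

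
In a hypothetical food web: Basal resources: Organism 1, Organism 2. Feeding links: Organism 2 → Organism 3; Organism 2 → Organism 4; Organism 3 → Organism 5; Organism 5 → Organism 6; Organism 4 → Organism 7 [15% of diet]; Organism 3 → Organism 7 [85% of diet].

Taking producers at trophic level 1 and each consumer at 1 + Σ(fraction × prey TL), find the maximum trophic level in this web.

Organism 3: 1 + 1 = 2
Organism 4: 1 + 1 = 2
Organism 5: 1 + 2 = 3
Organism 6: 1 + 3 = 4
Organism 7: 1 + (0.15×2 + 0.85×2) = 3

4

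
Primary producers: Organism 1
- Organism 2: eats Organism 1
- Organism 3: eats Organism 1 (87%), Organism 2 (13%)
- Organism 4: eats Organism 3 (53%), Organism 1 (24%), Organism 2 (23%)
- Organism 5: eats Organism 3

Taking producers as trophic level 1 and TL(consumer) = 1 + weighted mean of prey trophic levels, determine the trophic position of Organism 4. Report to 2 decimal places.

Organism 2: 1 + 1 = 2
Organism 3: 1 + (0.87×1 + 0.13×2) = 2.13
Organism 4: 1 + (0.53×2.13 + 0.24×1 + 0.23×2) = 2.8289
Organism 5: 1 + 2.13 = 3.13

2.83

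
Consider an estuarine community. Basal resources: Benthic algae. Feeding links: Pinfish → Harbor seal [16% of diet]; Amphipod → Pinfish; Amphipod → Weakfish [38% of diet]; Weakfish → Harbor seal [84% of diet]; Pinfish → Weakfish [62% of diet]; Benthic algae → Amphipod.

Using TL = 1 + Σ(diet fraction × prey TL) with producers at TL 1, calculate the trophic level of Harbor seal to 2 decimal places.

4.52

Amphipod: 1 + 1 = 2
Pinfish: 1 + 2 = 3
Weakfish: 1 + (0.62×3 + 0.38×2) = 3.62
Harbor seal: 1 + (0.16×3 + 0.84×3.62) = 4.5208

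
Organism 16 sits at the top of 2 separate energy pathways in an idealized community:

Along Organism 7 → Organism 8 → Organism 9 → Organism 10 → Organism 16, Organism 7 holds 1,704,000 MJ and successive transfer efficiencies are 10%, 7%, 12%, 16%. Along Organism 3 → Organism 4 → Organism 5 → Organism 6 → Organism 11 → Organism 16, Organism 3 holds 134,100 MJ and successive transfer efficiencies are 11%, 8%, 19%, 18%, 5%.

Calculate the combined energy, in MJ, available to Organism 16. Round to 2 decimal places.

Via Organism 7: 1704000 × 0.1 × 0.07 × 0.12 × 0.16 = 229.0176 MJ
Via Organism 3: 134100 × 0.11 × 0.08 × 0.19 × 0.18 × 0.05 = 2.0179368 MJ
Total at Organism 16: 229.0176 + 2.0179368 = 231.0355368 MJ

231.04 MJ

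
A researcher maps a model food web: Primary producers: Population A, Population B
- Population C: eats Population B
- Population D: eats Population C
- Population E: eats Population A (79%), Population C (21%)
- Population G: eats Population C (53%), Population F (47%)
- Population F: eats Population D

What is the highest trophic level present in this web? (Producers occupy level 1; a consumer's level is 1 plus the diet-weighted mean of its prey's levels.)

Population C: 1 + 1 = 2
Population D: 1 + 2 = 3
Population E: 1 + (0.79×1 + 0.21×2) = 2.21
Population F: 1 + 3 = 4
Population G: 1 + (0.53×2 + 0.47×4) = 3.94

4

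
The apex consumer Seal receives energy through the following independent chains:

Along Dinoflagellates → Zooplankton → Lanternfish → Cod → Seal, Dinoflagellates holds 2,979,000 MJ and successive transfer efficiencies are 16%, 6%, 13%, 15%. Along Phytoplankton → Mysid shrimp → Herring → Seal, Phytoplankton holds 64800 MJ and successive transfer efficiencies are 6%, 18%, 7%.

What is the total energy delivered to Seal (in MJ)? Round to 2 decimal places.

Via Dinoflagellates: 2979000 × 0.16 × 0.06 × 0.13 × 0.15 = 557.6688 MJ
Via Phytoplankton: 64800 × 0.06 × 0.18 × 0.07 = 48.9888 MJ
Total at Seal: 557.6688 + 48.9888 = 606.6576 MJ

606.66 MJ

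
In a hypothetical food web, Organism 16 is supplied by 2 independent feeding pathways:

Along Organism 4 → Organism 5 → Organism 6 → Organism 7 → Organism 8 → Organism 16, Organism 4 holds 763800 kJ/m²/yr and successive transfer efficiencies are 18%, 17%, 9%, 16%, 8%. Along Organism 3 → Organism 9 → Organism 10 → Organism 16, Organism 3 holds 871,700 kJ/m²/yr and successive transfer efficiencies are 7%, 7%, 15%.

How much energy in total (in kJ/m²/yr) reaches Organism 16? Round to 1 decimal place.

Via Organism 4: 763800 × 0.18 × 0.17 × 0.09 × 0.16 × 0.08 = 26.92486656 kJ/m²/yr
Via Organism 3: 871700 × 0.07 × 0.07 × 0.15 = 640.6995 kJ/m²/yr
Total at Organism 16: 26.92486656 + 640.6995 = 667.62436656 kJ/m²/yr

667.6 kJ/m²/yr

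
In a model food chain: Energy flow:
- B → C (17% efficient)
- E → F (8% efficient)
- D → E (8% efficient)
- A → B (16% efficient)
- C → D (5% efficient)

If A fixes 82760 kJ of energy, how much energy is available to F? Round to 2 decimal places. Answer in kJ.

0.72 kJ

B: 82760 × 0.16 = 13241.6 kJ
C: 13241.6 × 0.17 = 2251.072 kJ
D: 2251.072 × 0.05 = 112.5536 kJ
E: 112.5536 × 0.08 = 9.004288 kJ
F: 9.004288 × 0.08 = 0.72034304 kJ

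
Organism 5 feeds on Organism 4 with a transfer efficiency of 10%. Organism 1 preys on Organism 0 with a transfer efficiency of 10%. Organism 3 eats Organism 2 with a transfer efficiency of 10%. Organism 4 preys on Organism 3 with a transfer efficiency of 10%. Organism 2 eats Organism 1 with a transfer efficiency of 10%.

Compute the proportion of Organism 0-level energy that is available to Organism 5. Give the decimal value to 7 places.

Product of link efficiencies: 0.1 × 0.1 × 0.1 × 0.1 × 0.1 = 0.00001

0.0000100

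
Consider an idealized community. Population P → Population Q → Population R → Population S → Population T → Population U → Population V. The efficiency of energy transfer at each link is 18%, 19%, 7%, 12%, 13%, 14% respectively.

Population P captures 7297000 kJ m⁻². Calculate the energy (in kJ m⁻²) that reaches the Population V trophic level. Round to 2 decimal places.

Population Q: 7297000 × 0.18 = 1313460 kJ m⁻²
Population R: 1313460 × 0.19 = 249557.4 kJ m⁻²
Population S: 249557.4 × 0.07 = 17469.018 kJ m⁻²
Population T: 17469.018 × 0.12 = 2096.28216 kJ m⁻²
Population U: 2096.28216 × 0.13 = 272.5166808 kJ m⁻²
Population V: 272.5166808 × 0.14 = 38.152335312 kJ m⁻²

38.15 kJ m⁻²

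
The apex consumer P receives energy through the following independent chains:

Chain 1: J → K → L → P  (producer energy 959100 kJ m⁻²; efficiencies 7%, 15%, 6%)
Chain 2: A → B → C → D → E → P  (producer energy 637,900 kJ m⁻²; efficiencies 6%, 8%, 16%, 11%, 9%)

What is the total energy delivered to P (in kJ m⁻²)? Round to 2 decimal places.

Chain 1: 959100 × 0.07 × 0.15 × 0.06 = 604.233 kJ m⁻²
Chain 2: 637900 × 0.06 × 0.08 × 0.16 × 0.11 × 0.09 = 4.85008128 kJ m⁻²
Total at P: 604.233 + 4.85008128 = 609.08308128 kJ m⁻²

609.08 kJ m⁻²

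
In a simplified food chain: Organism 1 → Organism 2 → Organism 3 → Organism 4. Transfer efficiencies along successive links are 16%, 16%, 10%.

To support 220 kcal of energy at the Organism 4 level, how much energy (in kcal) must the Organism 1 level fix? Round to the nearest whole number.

Cumulative transfer efficiency: 0.16 × 0.16 × 0.1 = 0.00256
Organism 1 energy = 220 / 0.00256 = 85938 kcal

85938 kcal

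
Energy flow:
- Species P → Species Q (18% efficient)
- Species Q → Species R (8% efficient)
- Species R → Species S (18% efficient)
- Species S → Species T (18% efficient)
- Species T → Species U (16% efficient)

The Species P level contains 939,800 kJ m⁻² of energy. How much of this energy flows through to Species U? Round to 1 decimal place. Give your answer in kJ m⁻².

Species Q: 939800 × 0.18 = 169164 kJ m⁻²
Species R: 169164 × 0.08 = 13533.12 kJ m⁻²
Species S: 13533.12 × 0.18 = 2435.9616 kJ m⁻²
Species T: 2435.9616 × 0.18 = 438.473088 kJ m⁻²
Species U: 438.473088 × 0.16 = 70.15569408 kJ m⁻²

70.2 kJ m⁻²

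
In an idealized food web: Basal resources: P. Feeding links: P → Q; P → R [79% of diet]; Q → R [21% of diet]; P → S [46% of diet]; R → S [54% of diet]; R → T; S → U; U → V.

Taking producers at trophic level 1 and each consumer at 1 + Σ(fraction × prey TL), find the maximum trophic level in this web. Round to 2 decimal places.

4.65

Q: 1 + 1 = 2
R: 1 + (0.79×1 + 0.21×2) = 2.21
S: 1 + (0.46×1 + 0.54×2.21) = 2.6534
T: 1 + 2.21 = 3.21
U: 1 + 2.6534 = 3.6534
V: 1 + 3.6534 = 4.6534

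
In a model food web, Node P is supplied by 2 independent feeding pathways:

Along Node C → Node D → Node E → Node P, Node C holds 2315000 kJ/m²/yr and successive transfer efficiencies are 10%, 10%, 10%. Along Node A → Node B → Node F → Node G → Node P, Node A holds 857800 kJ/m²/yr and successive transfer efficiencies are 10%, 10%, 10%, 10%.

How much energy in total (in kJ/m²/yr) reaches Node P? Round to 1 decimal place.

2400.8 kJ/m²/yr

Via Node C: 2315000 × 0.1 × 0.1 × 0.1 = 2315 kJ/m²/yr
Via Node A: 857800 × 0.1 × 0.1 × 0.1 × 0.1 = 85.78 kJ/m²/yr
Total at Node P: 2315 + 85.78 = 2400.78 kJ/m²/yr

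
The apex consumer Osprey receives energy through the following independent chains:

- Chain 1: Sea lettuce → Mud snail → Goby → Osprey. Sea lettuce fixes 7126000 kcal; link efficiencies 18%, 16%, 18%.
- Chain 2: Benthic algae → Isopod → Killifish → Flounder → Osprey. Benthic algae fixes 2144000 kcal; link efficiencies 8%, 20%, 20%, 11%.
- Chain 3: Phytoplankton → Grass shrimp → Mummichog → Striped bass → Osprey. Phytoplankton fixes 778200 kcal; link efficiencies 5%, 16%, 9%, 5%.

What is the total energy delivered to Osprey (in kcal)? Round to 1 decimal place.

37723.9 kcal

Chain 1: 7126000 × 0.18 × 0.16 × 0.18 = 36941.184 kcal
Chain 2: 2144000 × 0.08 × 0.2 × 0.2 × 0.11 = 754.688 kcal
Chain 3: 778200 × 0.05 × 0.16 × 0.09 × 0.05 = 28.0152 kcal
Total at Osprey: 36941.184 + 754.688 + 28.0152 = 37723.8872 kcal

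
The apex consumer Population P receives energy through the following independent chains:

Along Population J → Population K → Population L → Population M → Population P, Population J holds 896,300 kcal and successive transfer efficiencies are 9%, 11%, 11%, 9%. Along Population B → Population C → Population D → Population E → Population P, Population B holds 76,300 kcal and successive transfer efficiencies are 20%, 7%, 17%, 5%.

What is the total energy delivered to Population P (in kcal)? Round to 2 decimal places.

Via Population J: 896300 × 0.09 × 0.11 × 0.11 × 0.09 = 87.846363 kcal
Via Population B: 76300 × 0.2 × 0.07 × 0.17 × 0.05 = 9.0797 kcal
Total at Population P: 87.846363 + 9.0797 = 96.926063 kcal

96.93 kcal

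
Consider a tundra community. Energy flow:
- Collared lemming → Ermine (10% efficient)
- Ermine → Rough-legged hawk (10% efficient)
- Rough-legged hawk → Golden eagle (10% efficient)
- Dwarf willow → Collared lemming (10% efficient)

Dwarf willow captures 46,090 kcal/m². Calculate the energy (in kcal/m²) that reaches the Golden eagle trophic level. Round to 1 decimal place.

Collared lemming: 46090 × 0.1 = 4609 kcal/m²
Ermine: 4609 × 0.1 = 460.9 kcal/m²
Rough-legged hawk: 460.9 × 0.1 = 46.09 kcal/m²
Golden eagle: 46.09 × 0.1 = 4.609 kcal/m²

4.6 kcal/m²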